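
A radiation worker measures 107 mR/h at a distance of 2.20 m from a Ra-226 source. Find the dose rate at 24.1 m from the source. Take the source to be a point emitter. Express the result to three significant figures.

0.892 mR/h

Since intensity falls as 1/r², the rate at 24.1 m is
(2.20/24.1)² = 0.008333, so 107 × 0.008333 = 0.8916 mR/h.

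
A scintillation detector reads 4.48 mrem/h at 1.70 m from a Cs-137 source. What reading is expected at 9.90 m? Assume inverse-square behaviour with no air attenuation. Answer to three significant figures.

Applying the 1/r² law, the rate at 9.90 m is
(1.70/9.90)² = 0.02949, so 4.48 × 0.02949 = 0.1321 mrem/h.

0.132 mrem/h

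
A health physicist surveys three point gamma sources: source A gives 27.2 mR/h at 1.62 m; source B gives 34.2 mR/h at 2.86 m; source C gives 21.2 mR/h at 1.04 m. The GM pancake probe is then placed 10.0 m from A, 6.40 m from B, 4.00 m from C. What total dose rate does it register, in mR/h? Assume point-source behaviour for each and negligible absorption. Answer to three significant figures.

Each source contributes Iᵢ·(dᵢ/rᵢ)²; contributions add.
A: 27.2 × (1.62/10.0)² = 0.7138 mR/h
B: 34.2 × (2.86/6.40)² = 6.830 mR/h
C: 21.2 × (1.04/4.00)² = 1.433 mR/h
Total = 0.7138 + 6.830 + 1.433 = 8.977 mR/h.

8.98 mR/h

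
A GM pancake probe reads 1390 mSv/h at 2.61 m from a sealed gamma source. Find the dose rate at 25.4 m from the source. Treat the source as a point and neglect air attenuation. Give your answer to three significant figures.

14.7 mSv/h

Intensity scales as (d₁/d₂)², so the rate at 25.4 m is
(2.61/25.4)² = 0.01056, so 1390 × 0.01056 = 14.68 mSv/h.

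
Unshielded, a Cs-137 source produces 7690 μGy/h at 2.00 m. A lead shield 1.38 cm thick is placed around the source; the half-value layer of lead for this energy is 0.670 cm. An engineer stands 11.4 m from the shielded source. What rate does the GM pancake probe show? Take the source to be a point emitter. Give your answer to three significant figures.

56.8 μGy/h

Distance alone: (2.00/11.4)² = 0.03078, so 7690 × 0.03078 = 236.7 μGy/h.
Shield: 1.38/0.670 = 2.060 half-value layers → attenuation 2^(−2.060) = 0.2398.
Combined: 236.7 × 0.2398 = 56.76 μGy/h.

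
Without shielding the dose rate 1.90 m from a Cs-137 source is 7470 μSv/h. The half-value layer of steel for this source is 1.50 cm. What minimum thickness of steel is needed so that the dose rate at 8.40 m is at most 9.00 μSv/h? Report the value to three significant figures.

At 8.40 m, distance alone gives (1.90/8.40)² = 0.05116, so 7470 × 0.05116 = 382.2 μSv/h.
Further attenuation needed: 382.2/9.00 = 42.47.
n = log₂(42.47) = 5.408 half-value layers.
Thickness = 5.408 × 1.50 cm = 8.112 cm.

8.11 cm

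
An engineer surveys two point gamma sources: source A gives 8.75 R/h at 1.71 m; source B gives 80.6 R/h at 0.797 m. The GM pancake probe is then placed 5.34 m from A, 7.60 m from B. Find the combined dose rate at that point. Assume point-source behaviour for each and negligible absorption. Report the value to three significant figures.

Each source contributes Iᵢ·(dᵢ/rᵢ)²; contributions add.
A: 8.75 × (1.71/5.34)² = 0.8973 R/h
B: 80.6 × (0.797/7.60)² = 0.8864 R/h
Total = 0.8973 + 0.8864 = 1.784 R/h.

1.78 R/h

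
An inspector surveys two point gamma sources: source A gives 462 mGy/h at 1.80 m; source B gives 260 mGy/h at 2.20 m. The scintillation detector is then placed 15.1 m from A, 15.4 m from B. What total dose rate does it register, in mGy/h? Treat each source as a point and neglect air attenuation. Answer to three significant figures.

11.9 mGy/h

Each source contributes Iᵢ·(dᵢ/rᵢ)²; contributions add.
A: 462 × (1.80/15.1)² = 6.565 mGy/h
B: 260 × (2.20/15.4)² = 5.306 mGy/h
Total = 6.565 + 5.306 = 11.87 mGy/h.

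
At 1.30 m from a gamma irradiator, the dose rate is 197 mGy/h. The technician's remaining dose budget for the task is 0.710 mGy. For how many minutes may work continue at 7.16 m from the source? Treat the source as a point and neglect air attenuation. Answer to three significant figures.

Applying the 1/r² law, rate at 7.16 m:
197 × (1.30/7.16)² = 197 × 0.03297 = 6.495 mGy/h.
Stay time = 0.710 mGy ÷ 6.495 mGy/h = 0.1093 h = 6.558 min.

6.56 min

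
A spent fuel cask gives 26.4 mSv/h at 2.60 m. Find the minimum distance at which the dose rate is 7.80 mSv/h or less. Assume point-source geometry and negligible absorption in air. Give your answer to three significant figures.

Since intensity falls as 1/r², d₂ = d₁·√(I₁/I₂).
I₁/I₂ = 26.4/7.80 = 3.385, so d₂ = 2.60 × √3.385 = 4.784 m.

4.78 m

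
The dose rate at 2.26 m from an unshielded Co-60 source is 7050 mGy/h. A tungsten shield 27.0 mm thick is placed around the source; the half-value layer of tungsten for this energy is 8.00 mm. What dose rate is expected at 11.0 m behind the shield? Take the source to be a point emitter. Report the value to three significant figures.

28.7 mGy/h

Distance alone: (2.26/11.0)² = 0.04221, so 7050 × 0.04221 = 297.6 mGy/h.
Shield: 27.0/8.00 = 3.375 half-value layers → attenuation 2^(−3.375) = 0.09639.
Combined: 297.6 × 0.09639 = 28.69 mGy/h.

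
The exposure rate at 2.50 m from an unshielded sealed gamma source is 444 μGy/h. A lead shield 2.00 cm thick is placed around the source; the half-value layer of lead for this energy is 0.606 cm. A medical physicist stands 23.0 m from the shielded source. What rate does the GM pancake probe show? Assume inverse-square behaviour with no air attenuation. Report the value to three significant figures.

Distance alone: 444 × (2.50/23.0)² = 444 × 0.01181 = 5.244 μGy/h.
Shield: 2.00/0.606 = 3.300 half-value layers → attenuation 2^(−3.300) = 0.1015.
Combined: 5.244 × 0.1015 = 0.5323 μGy/h.

0.532 μGy/h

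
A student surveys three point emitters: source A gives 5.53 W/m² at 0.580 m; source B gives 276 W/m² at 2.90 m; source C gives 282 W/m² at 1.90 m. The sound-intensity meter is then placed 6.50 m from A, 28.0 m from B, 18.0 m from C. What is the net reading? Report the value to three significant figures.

By superposition, sum each source's inverse-square contribution:
A: 5.53 × (0.580/6.50)² = 0.04403 W/m²
B: 276 × (2.90/28.0)² = 2.961 W/m²
C: 282 × (1.90/18.0)² = 3.142 W/m²
Total = 0.04403 + 2.961 + 3.142 = 6.147 W/m².

6.15 W/m²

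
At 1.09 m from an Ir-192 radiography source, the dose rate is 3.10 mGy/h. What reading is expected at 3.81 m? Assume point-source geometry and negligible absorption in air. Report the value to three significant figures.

0.254 mGy/h

Using I₁d₁² = I₂d₂², the rate at 3.81 m is
3.10 × (1.09/3.81)² = 3.10 × 0.08185 = 0.2537 mGy/h.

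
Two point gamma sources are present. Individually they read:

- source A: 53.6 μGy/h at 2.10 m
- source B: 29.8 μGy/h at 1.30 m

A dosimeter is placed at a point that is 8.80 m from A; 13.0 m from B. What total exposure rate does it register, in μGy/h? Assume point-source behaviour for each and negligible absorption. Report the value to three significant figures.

By superposition, sum each source's inverse-square contribution:
A: 53.6 × (2.10/8.80)² = 3.052 μGy/h
B: 29.8 × (1.30/13.0)² = 0.2980 μGy/h
Total = 3.052 + 0.2980 = 3.350 μGy/h.

3.35 μGy/h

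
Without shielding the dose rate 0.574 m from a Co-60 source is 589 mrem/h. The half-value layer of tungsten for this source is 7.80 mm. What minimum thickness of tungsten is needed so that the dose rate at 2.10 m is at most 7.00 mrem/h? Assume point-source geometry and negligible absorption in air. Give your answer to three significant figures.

20.7 mm

At 2.10 m, distance alone gives 589 × (0.574/2.10)² = 589 × 0.07471 = 44.00 mrem/h.
Further attenuation needed: 44.00/7.00 = 6.286.
n = log₂(6.286) = 2.652 half-value layers.
Thickness = 2.652 × 7.80 mm = 20.69 mm.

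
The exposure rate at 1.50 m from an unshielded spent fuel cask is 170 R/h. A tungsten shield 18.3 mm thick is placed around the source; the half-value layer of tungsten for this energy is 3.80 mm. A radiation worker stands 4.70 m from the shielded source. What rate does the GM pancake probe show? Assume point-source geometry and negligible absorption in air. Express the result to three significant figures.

Distance alone: (1.50/4.70)² = 0.1019, so 170 × 0.1019 = 17.32 R/h.
Shield: 18.3/3.80 = 4.816 half-value layers → attenuation 2^(−4.816) = 0.03550.
Combined: 17.32 × 0.03550 = 0.6149 R/h.

0.615 R/h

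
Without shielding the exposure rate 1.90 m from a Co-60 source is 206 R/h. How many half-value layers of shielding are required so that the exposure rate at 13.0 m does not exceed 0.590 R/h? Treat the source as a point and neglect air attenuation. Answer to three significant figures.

At 13.0 m, distance alone gives 206 × (1.90/13.0)² = 206 × 0.02136 = 4.400 R/h.
Further attenuation needed: 4.400/0.590 = 7.458.
n = log₂(7.458) = 2.899 half-value layers.

2.90 half-value layers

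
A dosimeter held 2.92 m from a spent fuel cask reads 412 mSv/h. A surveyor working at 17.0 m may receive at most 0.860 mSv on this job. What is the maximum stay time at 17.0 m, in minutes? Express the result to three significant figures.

Intensity scales as (d₁/d₂)², so rate at 17.0 m:
412 × (2.92/17.0)² = 412 × 0.02950 = 12.15 mSv/h.
Stay time = 0.860 mSv ÷ 12.15 mSv/h = 0.07078 h = 4.247 min.

4.25 min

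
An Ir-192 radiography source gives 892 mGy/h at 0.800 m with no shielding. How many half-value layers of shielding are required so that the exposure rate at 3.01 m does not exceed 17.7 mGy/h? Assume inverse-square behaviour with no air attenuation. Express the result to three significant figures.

1.83 half-value layers

At 3.01 m, distance alone gives (0.800/3.01)² = 0.07064, so 892 × 0.07064 = 63.01 mGy/h.
Further attenuation needed: 63.01/17.7 = 3.560.
n = log₂(3.560) = 1.832 half-value layers.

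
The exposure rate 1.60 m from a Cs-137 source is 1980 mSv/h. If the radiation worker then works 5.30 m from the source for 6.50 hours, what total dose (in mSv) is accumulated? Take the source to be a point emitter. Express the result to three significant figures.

Since intensity falls as 1/r², rate at 5.30 m:
(1.60/5.30)² = 0.09114, so 1980 × 0.09114 = 180.5 mSv/h.
Dose = rate × time = 180.5 mSv/h × 6.500 h = 1173 mSv.

1170 mSv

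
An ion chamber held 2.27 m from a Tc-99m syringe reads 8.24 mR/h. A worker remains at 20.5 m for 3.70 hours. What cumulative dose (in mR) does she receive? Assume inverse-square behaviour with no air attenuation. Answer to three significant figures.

0.374 mR

By the inverse-square law, rate at 20.5 m:
8.24 × (2.27/20.5)² = 8.24 × 0.01226 = 0.1010 mR/h.
Dose = rate × time = 0.1010 mR/h × 3.700 h = 0.3737 mR.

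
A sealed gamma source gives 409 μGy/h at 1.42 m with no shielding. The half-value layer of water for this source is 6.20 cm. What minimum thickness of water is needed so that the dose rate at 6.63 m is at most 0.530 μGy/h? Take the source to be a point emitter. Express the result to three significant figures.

31.9 cm

At 6.63 m, distance alone gives (1.42/6.63)² = 0.04587, so 409 × 0.04587 = 18.76 μGy/h.
Further attenuation needed: 18.76/0.530 = 35.40.
n = log₂(35.40) = 5.146 half-value layers.
Thickness = 5.146 × 6.20 cm = 31.91 cm.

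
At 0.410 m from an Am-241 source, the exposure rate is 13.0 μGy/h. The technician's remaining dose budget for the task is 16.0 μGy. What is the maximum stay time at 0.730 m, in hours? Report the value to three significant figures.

Since intensity falls as 1/r², rate at 0.730 m:
13.0 × (0.410/0.730)² = 13.0 × 0.3154 = 4.100 μGy/h.
Stay time = 16.0 μGy ÷ 4.100 μGy/h = 3.902 h.

3.90 h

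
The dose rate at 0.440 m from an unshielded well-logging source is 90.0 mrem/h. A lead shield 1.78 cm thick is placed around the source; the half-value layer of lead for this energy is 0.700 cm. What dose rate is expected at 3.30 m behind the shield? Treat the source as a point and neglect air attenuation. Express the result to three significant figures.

Distance alone: (0.440/3.30)² = 0.01778, so 90.0 × 0.01778 = 1.600 mrem/h.
Shield: 1.78/0.700 = 2.543 half-value layers → attenuation 2^(−2.543) = 0.1716.
Combined: 1.600 × 0.1716 = 0.2746 mrem/h.

0.275 mrem/h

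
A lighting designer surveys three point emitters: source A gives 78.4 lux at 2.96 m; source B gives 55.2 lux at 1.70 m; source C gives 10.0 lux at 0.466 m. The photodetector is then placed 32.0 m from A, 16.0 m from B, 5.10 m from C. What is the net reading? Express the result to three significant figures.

By superposition, sum each source's inverse-square contribution:
A: 78.4 × (2.96/32.0)² = 0.6708 lux
B: 55.2 × (1.70/16.0)² = 0.6232 lux
C: 10.0 × (0.466/5.10)² = 0.08349 lux
Total = 0.6708 + 0.6232 + 0.08349 = 1.377 lux.

1.38 lux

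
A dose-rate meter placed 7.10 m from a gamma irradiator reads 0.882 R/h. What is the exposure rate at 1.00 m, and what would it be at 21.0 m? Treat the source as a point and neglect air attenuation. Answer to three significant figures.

By the inverse-square law,
At 1.00 m: 0.882 × (7.10/1.00)² = 0.882 × 50.41 = 44.46 R/h
At 21.0 m: (1.00/21.0)² = 0.002268, so 44.46 × 0.002268 = 0.1008 R/h.

44.5 R/h; 0.101 R/h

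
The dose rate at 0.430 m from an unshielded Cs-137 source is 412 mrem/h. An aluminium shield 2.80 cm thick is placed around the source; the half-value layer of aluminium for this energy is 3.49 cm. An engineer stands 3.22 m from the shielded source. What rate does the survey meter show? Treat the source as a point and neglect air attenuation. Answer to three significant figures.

Distance alone: (0.430/3.22)² = 0.01783, so 412 × 0.01783 = 7.346 mrem/h.
Shield: 2.80/3.49 = 0.8023 half-value layers → attenuation 2^(−0.8023) = 0.5734.
Combined: 7.346 × 0.5734 = 4.212 mrem/h.

4.21 mrem/h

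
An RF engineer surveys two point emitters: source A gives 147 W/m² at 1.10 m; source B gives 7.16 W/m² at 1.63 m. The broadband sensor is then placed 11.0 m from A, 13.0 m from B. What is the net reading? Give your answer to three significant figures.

1.58 W/m²

Each source contributes Iᵢ·(dᵢ/rᵢ)²; contributions add.
A: 147 × (1.10/11.0)² = 1.470 W/m²
B: 7.16 × (1.63/13.0)² = 0.1126 W/m²
Total = 1.470 + 0.1126 = 1.583 W/m².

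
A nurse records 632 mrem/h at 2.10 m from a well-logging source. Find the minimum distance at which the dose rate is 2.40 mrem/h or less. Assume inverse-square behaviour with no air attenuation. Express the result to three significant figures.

Intensity scales as (d₁/d₂)², so d₂ = d₁·√(I₁/I₂).
I₁/I₂ = 632/2.40 = 263.3, so d₂ = 2.10 × √263.3 = 34.08 m.

34.1 m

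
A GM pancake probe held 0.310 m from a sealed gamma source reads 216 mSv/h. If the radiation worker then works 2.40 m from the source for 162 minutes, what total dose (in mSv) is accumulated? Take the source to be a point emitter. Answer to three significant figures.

9.73 mSv

Since intensity falls as 1/r², rate at 2.40 m:
216 × (0.310/2.40)² = 216 × 0.01668 = 3.603 mSv/h.
Dose = rate × time = 3.603 mSv/h × 2.700 h = 9.728 mSv.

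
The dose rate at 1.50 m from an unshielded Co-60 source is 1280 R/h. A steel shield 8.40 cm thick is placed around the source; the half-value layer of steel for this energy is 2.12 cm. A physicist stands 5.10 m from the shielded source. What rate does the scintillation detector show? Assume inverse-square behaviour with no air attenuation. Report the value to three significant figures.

7.10 R/h

Distance alone: (1.50/5.10)² = 0.08651, so 1280 × 0.08651 = 110.7 R/h.
Shield: 8.40/2.12 = 3.962 half-value layers → attenuation 2^(−3.962) = 0.06417.
Combined: 110.7 × 0.06417 = 7.104 R/h.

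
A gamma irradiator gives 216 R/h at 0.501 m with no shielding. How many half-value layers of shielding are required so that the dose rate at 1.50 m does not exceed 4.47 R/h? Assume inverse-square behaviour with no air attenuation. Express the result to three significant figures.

2.43 half-value layers

At 1.50 m, distance alone gives (0.501/1.50)² = 0.1116, so 216 × 0.1116 = 24.11 R/h.
Further attenuation needed: 24.11/4.47 = 5.394.
n = log₂(5.394) = 2.431 half-value layers.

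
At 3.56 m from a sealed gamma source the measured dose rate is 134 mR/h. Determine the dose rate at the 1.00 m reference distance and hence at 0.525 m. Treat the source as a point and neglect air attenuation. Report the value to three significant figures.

1700 mR/h; 6160 mR/h

Using I₁d₁² = I₂d₂²,
At 1.00 m: (3.56/1.00)² = 12.67, so 134 × 12.67 = 1698 mR/h
At 0.525 m: 1698 × (1.00/0.525)² = 1698 × 3.628 = 6160 mR/h.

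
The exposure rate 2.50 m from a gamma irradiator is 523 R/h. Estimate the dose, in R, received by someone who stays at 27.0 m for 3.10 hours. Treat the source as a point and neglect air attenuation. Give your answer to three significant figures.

13.9 R

By the inverse-square law, rate at 27.0 m:
(2.50/27.0)² = 0.008573, so 523 × 0.008573 = 4.484 R/h.
Dose = rate × time = 4.484 R/h × 3.100 h = 13.90 R.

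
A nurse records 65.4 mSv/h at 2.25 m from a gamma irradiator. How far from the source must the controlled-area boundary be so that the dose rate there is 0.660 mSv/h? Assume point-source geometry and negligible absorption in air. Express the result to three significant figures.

22.4 m

Intensity scales as (d₁/d₂)², so d₂ = d₁·√(I₁/I₂).
I₁/I₂ = 65.4/0.660 = 99.09, so d₂ = 2.25 × √99.09 = 22.40 m.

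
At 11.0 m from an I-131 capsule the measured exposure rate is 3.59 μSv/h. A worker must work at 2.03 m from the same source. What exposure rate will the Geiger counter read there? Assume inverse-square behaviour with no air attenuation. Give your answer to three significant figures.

105 μSv/h

Using I₁d₁² = I₂d₂², scaling from 11.0 m to 2.03 m:
3.59 × (11.0/2.03)² = 3.59 × 29.36 = 105.4 μSv/h.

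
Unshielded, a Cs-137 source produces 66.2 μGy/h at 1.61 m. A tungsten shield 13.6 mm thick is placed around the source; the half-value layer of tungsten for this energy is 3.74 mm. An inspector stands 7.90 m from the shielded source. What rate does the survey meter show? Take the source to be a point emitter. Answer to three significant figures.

Distance alone: (1.61/7.90)² = 0.04153, so 66.2 × 0.04153 = 2.749 μGy/h.
Shield: 13.6/3.74 = 3.636 half-value layers → attenuation 2^(−3.636) = 0.08044.
Combined: 2.749 × 0.08044 = 0.2211 μGy/h.

0.221 μGy/h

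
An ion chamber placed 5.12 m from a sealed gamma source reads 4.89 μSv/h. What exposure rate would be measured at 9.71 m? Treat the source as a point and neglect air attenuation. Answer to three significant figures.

1.36 μSv/h

Using I₁d₁² = I₂d₂², scaling from 5.12 m to 9.71 m:
(5.12/9.71)² = 0.2780, so 4.89 × 0.2780 = 1.359 μSv/h.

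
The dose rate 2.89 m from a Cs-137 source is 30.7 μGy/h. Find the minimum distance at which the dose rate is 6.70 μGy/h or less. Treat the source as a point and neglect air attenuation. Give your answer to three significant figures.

Intensity scales as (d₁/d₂)², so d₂ = d₁·√(I₁/I₂).
I₁/I₂ = 30.7/6.70 = 4.582, so d₂ = 2.89 × √4.582 = 6.186 m.

6.19 m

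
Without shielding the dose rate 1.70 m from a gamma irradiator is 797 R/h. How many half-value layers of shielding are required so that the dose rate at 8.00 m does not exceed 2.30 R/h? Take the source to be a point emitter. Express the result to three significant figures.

At 8.00 m, distance alone gives (1.70/8.00)² = 0.04516, so 797 × 0.04516 = 35.99 R/h.
Further attenuation needed: 35.99/2.30 = 15.65.
n = log₂(15.65) = 3.968 half-value layers.

3.97 half-value layers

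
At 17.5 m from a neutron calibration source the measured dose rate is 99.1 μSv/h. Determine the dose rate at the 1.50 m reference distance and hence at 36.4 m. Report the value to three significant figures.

13500 μSv/h; 22.9 μSv/h

Using I₁d₁² = I₂d₂²,
At 1.50 m: 99.1 × (17.5/1.50)² = 99.1 × 136.1 = 13490 μSv/h
At 36.4 m: (1.50/36.4)² = 0.001698, so 13490 × 0.001698 = 22.91 μSv/h.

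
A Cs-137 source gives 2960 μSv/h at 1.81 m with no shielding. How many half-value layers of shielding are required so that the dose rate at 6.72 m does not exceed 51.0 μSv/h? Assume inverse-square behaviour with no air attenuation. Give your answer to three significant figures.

At 6.72 m, distance alone gives (1.81/6.72)² = 0.07255, so 2960 × 0.07255 = 214.7 μSv/h.
Further attenuation needed: 214.7/51.0 = 4.210.
n = log₂(4.210) = 2.074 half-value layers.

2.07 half-value layers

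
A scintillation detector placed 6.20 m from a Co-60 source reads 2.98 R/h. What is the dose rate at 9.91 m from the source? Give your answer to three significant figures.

1.17 R/h

Applying the 1/r² law, scaling from 6.20 m to 9.91 m:
(6.20/9.91)² = 0.3914, so 2.98 × 0.3914 = 1.166 R/h.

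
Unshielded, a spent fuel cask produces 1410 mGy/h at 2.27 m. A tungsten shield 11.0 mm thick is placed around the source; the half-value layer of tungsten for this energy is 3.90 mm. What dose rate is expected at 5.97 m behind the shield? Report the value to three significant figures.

28.9 mGy/h

Distance alone: 1410 × (2.27/5.97)² = 1410 × 0.1446 = 203.9 mGy/h.
Shield: 11.0/3.90 = 2.821 half-value layers → attenuation 2^(−2.821) = 0.1415.
Combined: 203.9 × 0.1415 = 28.85 mGy/h.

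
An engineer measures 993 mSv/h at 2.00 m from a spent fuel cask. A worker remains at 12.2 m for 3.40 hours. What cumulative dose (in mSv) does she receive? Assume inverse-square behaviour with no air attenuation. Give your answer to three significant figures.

By the inverse-square law, rate at 12.2 m:
993 × (2.00/12.2)² = 993 × 0.02687 = 26.68 mSv/h.
Dose = rate × time = 26.68 mSv/h × 3.400 h = 90.71 mSv.

90.7 mSv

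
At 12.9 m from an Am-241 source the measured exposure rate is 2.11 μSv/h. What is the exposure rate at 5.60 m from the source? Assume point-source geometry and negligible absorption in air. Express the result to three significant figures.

Applying the 1/r² law, scaling from 12.9 m to 5.60 m:
(12.9/5.60)² = 5.306, so 2.11 × 5.306 = 11.20 μSv/h.

11.2 μSv/h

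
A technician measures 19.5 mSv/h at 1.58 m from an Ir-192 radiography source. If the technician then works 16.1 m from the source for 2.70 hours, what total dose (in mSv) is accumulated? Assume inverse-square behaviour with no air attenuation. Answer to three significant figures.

Since intensity falls as 1/r², rate at 16.1 m:
(1.58/16.1)² = 0.009631, so 19.5 × 0.009631 = 0.1878 mSv/h.
Dose = rate × time = 0.1878 mSv/h × 2.700 h = 0.5071 mSv.

0.507 mSv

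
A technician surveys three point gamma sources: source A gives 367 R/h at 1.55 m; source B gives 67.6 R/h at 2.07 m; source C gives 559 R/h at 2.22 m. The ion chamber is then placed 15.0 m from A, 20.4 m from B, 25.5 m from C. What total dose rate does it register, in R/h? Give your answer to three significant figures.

8.85 R/h

By superposition, sum each source's inverse-square contribution:
A: 367 × (1.55/15.0)² = 3.919 R/h
B: 67.6 × (2.07/20.4)² = 0.6960 R/h
C: 559 × (2.22/25.5)² = 4.237 R/h
Total = 3.919 + 0.6960 + 4.237 = 8.852 R/h.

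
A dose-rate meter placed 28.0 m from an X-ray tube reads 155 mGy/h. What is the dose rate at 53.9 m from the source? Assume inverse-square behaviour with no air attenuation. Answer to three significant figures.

Since intensity falls as 1/r², scaling from 28.0 m to 53.9 m:
155 × (28.0/53.9)² = 155 × 0.2699 = 41.83 mGy/h.

41.8 mGy/h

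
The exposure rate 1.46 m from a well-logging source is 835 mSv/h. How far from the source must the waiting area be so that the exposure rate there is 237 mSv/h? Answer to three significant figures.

By the inverse-square law, d₂ = d₁·√(I₁/I₂).
I₁/I₂ = 835/237 = 3.523, so d₂ = 1.46 × √3.523 = 2.740 m.

2.74 m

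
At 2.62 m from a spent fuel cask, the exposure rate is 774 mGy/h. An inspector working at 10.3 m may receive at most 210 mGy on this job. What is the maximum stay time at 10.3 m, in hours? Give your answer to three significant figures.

4.19 h

Intensity scales as (d₁/d₂)², so rate at 10.3 m:
(2.62/10.3)² = 0.06470, so 774 × 0.06470 = 50.08 mGy/h.
Stay time = 210 mGy ÷ 50.08 mGy/h = 4.193 h.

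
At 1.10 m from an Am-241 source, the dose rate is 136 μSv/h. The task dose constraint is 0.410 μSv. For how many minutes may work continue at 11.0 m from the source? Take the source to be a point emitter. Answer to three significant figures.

18.1 min

Intensity scales as (d₁/d₂)², so rate at 11.0 m:
(1.10/11.0)² = 0.01000, so 136 × 0.01000 = 1.360 μSv/h.
Stay time = 0.410 μSv ÷ 1.360 μSv/h = 0.3015 h = 18.09 min.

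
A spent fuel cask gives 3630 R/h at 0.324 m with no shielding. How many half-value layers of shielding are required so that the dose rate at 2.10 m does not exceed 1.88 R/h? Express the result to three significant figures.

At 2.10 m, distance alone gives (0.324/2.10)² = 0.02380, so 3630 × 0.02380 = 86.39 R/h.
Further attenuation needed: 86.39/1.88 = 45.95.
n = log₂(45.95) = 5.522 half-value layers.

5.52 half-value layers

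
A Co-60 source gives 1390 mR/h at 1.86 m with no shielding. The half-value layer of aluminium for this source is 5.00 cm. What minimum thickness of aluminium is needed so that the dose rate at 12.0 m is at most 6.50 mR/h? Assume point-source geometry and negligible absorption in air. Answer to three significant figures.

11.8 cm

At 12.0 m, distance alone gives (1.86/12.0)² = 0.02403, so 1390 × 0.02403 = 33.40 mR/h.
Further attenuation needed: 33.40/6.50 = 5.138.
n = log₂(5.138) = 2.361 half-value layers.
Thickness = 2.361 × 5.00 cm = 11.81 cm.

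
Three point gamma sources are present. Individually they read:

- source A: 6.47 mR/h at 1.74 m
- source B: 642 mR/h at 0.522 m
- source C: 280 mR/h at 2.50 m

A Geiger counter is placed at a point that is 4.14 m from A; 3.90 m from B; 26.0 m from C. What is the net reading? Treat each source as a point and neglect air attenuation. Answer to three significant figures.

15.2 mR/h

Each source contributes Iᵢ·(dᵢ/rᵢ)²; contributions add.
A: 6.47 × (1.74/4.14)² = 1.143 mR/h
B: 642 × (0.522/3.90)² = 11.50 mR/h
C: 280 × (2.50/26.0)² = 2.589 mR/h
Total = 1.143 + 11.50 + 2.589 = 15.23 mR/h.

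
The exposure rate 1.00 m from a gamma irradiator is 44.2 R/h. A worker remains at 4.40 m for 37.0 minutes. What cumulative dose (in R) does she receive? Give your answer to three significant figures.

1.41 R

Since intensity falls as 1/r², rate at 4.40 m:
(1.00/4.40)² = 0.05165, so 44.2 × 0.05165 = 2.283 R/h.
Dose = rate × time = 2.283 R/h × 0.6167 h = 1.408 R.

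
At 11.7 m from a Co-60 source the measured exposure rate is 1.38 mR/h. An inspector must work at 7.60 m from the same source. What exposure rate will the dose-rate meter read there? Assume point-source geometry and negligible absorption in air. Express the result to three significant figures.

Since intensity falls as 1/r², scaling from 11.7 m to 7.60 m:
1.38 × (11.7/7.60)² = 1.38 × 2.370 = 3.271 mR/h.

3.27 mR/h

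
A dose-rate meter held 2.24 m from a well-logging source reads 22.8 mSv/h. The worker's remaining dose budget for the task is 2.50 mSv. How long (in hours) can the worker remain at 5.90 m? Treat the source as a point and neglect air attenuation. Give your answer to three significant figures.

0.761 h

Applying the 1/r² law, rate at 5.90 m:
22.8 × (2.24/5.90)² = 22.8 × 0.1441 = 3.285 mSv/h.
Stay time = 2.50 mSv ÷ 3.285 mSv/h = 0.7610 h.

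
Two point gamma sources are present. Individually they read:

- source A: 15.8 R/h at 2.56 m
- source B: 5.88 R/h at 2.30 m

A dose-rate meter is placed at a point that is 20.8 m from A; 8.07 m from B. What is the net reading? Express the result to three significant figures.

Each source contributes Iᵢ·(dᵢ/rᵢ)²; contributions add.
A: 15.8 × (2.56/20.8)² = 0.2393 R/h
B: 5.88 × (2.30/8.07)² = 0.4776 R/h
Total = 0.2393 + 0.4776 = 0.7169 R/h.

0.717 R/h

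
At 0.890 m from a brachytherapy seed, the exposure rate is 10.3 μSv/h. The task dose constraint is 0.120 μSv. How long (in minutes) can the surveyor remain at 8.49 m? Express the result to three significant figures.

By the inverse-square law, rate at 8.49 m:
(0.890/8.49)² = 0.01099, so 10.3 × 0.01099 = 0.1132 μSv/h.
Stay time = 0.120 μSv ÷ 0.1132 μSv/h = 1.060 h = 63.60 min.

63.6 min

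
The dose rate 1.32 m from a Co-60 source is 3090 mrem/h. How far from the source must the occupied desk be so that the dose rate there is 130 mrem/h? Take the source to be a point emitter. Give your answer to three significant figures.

6.44 m

Applying the 1/r² law, d₂ = d₁·√(I₁/I₂).
I₁/I₂ = 3090/130 = 23.77, so d₂ = 1.32 × √23.77 = 6.436 m.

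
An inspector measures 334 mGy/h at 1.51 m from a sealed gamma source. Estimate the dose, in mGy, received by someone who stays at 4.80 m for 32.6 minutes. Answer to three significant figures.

18.0 mGy

Intensity scales as (d₁/d₂)², so rate at 4.80 m:
(1.51/4.80)² = 0.09896, so 334 × 0.09896 = 33.05 mGy/h.
Dose = rate × time = 33.05 mGy/h × 0.5433 h = 17.96 mGy.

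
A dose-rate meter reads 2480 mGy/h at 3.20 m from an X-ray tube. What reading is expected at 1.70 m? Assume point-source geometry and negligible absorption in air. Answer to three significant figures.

Intensity scales as (d₁/d₂)², so the rate at 1.70 m is
(3.20/1.70)² = 3.543, so 2480 × 3.543 = 8787 mGy/h.

8790 mGy/h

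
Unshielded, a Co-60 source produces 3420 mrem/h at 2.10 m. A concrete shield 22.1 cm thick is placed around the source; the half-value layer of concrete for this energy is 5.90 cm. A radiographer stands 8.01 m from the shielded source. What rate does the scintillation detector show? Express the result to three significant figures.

Distance alone: (2.10/8.01)² = 0.06873, so 3420 × 0.06873 = 235.1 mrem/h.
Shield: 22.1/5.90 = 3.746 half-value layers → attenuation 2^(−3.746) = 0.07453.
Combined: 235.1 × 0.07453 = 17.52 mrem/h.

17.5 mrem/h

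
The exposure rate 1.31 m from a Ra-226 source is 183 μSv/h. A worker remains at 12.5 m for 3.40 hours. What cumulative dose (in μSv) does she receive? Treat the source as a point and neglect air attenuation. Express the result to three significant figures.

6.83 μSv

Intensity scales as (d₁/d₂)², so rate at 12.5 m:
(1.31/12.5)² = 0.01098, so 183 × 0.01098 = 2.009 μSv/h.
Dose = rate × time = 2.009 μSv/h × 3.400 h = 6.831 μSv.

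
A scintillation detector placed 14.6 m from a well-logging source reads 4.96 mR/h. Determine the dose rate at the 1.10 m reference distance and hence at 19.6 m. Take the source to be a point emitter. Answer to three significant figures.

Using I₁d₁² = I₂d₂²,
At 1.10 m: (14.6/1.10)² = 176.2, so 4.96 × 176.2 = 874.0 mR/h
At 19.6 m: 874.0 × (1.10/19.6)² = 874.0 × 0.003150 = 2.753 mR/h.

874 mR/h; 2.75 mR/h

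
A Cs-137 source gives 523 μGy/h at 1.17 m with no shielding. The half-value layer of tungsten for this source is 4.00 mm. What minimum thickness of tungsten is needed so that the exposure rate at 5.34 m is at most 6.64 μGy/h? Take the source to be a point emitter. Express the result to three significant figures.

At 5.34 m, distance alone gives (1.17/5.34)² = 0.04801, so 523 × 0.04801 = 25.11 μGy/h.
Further attenuation needed: 25.11/6.64 = 3.782.
n = log₂(3.782) = 1.919 half-value layers.
Thickness = 1.919 × 4.00 mm = 7.676 mm.

7.68 mm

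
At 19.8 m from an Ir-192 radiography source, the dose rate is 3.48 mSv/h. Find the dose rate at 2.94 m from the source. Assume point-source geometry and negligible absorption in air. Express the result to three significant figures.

158 mSv/h

Using I₁d₁² = I₂d₂², the rate at 2.94 m is
(19.8/2.94)² = 45.36, so 3.48 × 45.36 = 157.9 mSv/h.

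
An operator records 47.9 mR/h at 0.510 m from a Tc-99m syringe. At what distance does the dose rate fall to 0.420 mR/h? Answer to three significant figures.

Since intensity falls as 1/r², d₂ = d₁·√(I₁/I₂).
I₁/I₂ = 47.9/0.420 = 114.0, so d₂ = 0.510 × √114.0 = 5.445 m.

5.45 m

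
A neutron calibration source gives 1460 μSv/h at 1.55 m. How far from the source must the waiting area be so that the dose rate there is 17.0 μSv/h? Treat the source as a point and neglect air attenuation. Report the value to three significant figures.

Using I₁d₁² = I₂d₂², d₂ = d₁·√(I₁/I₂).
I₁/I₂ = 1460/17.0 = 85.88, so d₂ = 1.55 × √85.88 = 14.36 m.

14.4 m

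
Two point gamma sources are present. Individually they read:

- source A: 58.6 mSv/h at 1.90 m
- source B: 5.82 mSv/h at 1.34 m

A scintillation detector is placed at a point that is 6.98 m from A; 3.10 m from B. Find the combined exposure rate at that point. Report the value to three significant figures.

5.43 mSv/h

By superposition, sum each source's inverse-square contribution:
A: 58.6 × (1.90/6.98)² = 4.342 mSv/h
B: 5.82 × (1.34/3.10)² = 1.087 mSv/h
Total = 4.342 + 1.087 = 5.429 mSv/h.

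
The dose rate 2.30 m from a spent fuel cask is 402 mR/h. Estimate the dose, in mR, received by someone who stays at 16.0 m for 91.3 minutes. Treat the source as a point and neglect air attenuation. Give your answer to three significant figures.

12.6 mR

By the inverse-square law, rate at 16.0 m:
(2.30/16.0)² = 0.02066, so 402 × 0.02066 = 8.305 mR/h.
Dose = rate × time = 8.305 mR/h × 1.522 h = 12.64 mR.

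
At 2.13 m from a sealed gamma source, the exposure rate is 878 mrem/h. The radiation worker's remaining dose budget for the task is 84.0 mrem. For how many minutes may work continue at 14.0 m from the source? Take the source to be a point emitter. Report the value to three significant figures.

Since intensity falls as 1/r², rate at 14.0 m:
(2.13/14.0)² = 0.02315, so 878 × 0.02315 = 20.33 mrem/h.
Stay time = 84.0 mrem ÷ 20.33 mrem/h = 4.132 h = 247.9 min.

248 min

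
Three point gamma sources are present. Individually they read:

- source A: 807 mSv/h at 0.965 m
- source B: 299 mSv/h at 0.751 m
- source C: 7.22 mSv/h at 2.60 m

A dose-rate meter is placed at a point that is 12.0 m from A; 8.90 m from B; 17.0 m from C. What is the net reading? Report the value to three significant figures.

By superposition, sum each source's inverse-square contribution:
A: 807 × (0.965/12.0)² = 5.219 mSv/h
B: 299 × (0.751/8.90)² = 2.129 mSv/h
C: 7.22 × (2.60/17.0)² = 0.1689 mSv/h
Total = 5.219 + 2.129 + 0.1689 = 7.517 mSv/h.

7.52 mSv/h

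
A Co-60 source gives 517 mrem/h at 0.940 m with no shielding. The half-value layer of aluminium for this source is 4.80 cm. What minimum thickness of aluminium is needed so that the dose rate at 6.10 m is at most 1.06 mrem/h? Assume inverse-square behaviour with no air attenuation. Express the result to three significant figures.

At 6.10 m, distance alone gives (0.940/6.10)² = 0.02375, so 517 × 0.02375 = 12.28 mrem/h.
Further attenuation needed: 12.28/1.06 = 11.58.
n = log₂(11.58) = 3.534 half-value layers.
Thickness = 3.534 × 4.80 cm = 16.96 cm.

17.0 cm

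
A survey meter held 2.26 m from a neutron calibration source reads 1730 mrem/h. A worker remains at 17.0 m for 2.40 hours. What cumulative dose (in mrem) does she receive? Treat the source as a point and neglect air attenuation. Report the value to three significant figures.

73.4 mrem

Using I₁d₁² = I₂d₂², rate at 17.0 m:
1730 × (2.26/17.0)² = 1730 × 0.01767 = 30.57 mrem/h.
Dose = rate × time = 30.57 mrem/h × 2.400 h = 73.37 mrem.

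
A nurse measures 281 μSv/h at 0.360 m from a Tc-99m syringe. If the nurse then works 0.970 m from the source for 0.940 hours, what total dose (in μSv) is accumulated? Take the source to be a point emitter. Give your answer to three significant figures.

Intensity scales as (d₁/d₂)², so rate at 0.970 m:
281 × (0.360/0.970)² = 281 × 0.1377 = 38.69 μSv/h.
Dose = rate × time = 38.69 μSv/h × 0.9400 h = 36.37 μSv.

36.4 μSv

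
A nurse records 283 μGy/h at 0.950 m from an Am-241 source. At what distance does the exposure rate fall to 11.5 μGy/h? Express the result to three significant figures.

4.71 m

Since intensity falls as 1/r², d₂ = d₁·√(I₁/I₂).
I₁/I₂ = 283/11.5 = 24.61, so d₂ = 0.950 × √24.61 = 4.713 m.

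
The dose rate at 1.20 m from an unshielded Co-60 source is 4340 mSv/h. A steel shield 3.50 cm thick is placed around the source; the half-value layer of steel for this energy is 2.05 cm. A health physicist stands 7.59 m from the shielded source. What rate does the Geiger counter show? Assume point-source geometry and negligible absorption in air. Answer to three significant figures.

Distance alone: (1.20/7.59)² = 0.02500, so 4340 × 0.02500 = 108.5 mSv/h.
Shield: 3.50/2.05 = 1.707 half-value layers → attenuation 2^(−1.707) = 0.3063.
Combined: 108.5 × 0.3063 = 33.23 mSv/h.

33.2 mSv/h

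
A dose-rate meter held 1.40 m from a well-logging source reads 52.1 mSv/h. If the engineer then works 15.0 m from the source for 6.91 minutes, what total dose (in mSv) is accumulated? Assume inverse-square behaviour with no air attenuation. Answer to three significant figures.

0.0523 mSv

Since intensity falls as 1/r², rate at 15.0 m:
(1.40/15.0)² = 0.008711, so 52.1 × 0.008711 = 0.4538 mSv/h.
Dose = rate × time = 0.4538 mSv/h × 0.1152 h = 0.05228 mSv.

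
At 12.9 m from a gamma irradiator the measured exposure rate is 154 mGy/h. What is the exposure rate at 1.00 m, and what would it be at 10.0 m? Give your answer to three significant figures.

25600 mGy/h; 256 mGy/h

Since intensity falls as 1/r²,
At 1.00 m: 154 × (12.9/1.00)² = 154 × 166.4 = 25630 mGy/h
At 10.0 m: 25630 × (1.00/10.0)² = 25630 × 0.01000 = 256.3 mGy/h.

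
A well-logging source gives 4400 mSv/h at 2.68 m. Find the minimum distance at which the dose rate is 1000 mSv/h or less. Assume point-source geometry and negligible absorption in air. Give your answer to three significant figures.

Using I₁d₁² = I₂d₂², d₂ = d₁·√(I₁/I₂).
I₁/I₂ = 4400/1000 = 4.400, so d₂ = 2.68 × √4.400 = 5.622 m.

5.62 m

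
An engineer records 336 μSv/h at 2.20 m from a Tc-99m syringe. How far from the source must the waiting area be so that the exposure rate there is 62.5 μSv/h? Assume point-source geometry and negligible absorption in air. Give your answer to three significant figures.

5.10 m

Intensity scales as (d₁/d₂)², so d₂ = d₁·√(I₁/I₂).
I₁/I₂ = 336/62.5 = 5.376, so d₂ = 2.20 × √5.376 = 5.101 m.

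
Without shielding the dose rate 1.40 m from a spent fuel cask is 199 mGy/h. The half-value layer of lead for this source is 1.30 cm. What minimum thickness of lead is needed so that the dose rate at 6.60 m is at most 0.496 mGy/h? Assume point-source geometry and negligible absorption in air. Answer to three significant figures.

5.43 cm

At 6.60 m, distance alone gives 199 × (1.40/6.60)² = 199 × 0.04500 = 8.955 mGy/h.
Further attenuation needed: 8.955/0.496 = 18.05.
n = log₂(18.05) = 4.174 half-value layers.
Thickness = 4.174 × 1.30 cm = 5.426 cm.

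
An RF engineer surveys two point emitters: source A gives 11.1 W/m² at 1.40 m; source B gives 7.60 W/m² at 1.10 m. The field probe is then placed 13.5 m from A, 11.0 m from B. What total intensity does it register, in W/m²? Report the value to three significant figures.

Each source contributes Iᵢ·(dᵢ/rᵢ)²; contributions add.
A: 11.1 × (1.40/13.5)² = 0.1194 W/m²
B: 7.60 × (1.10/11.0)² = 0.07600 W/m²
Total = 0.1194 + 0.07600 = 0.1954 W/m².

0.195 W/m²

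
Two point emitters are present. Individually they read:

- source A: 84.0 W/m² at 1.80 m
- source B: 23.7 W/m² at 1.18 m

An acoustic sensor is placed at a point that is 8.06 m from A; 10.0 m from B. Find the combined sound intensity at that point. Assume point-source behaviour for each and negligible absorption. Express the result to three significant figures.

4.52 W/m²

By superposition, sum each source's inverse-square contribution:
A: 84.0 × (1.80/8.06)² = 4.189 W/m²
B: 23.7 × (1.18/10.0)² = 0.3300 W/m²
Total = 4.189 + 0.3300 = 4.519 W/m².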